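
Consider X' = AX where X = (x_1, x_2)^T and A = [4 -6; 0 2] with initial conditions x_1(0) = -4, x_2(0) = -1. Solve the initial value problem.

x_1(t) = -e^(4t) - 3e^(2t), x_2(t) = -e^(2t)

Coefficient matrix A = [[4, -6], [0, 2]].
Characteristic polynomial det(A - λI) = λ^2 - 6λ + 8 = 0.
Eigenvalues λ = 4, 2.
For λ=4: (A-λI) row 1 is [0, -6], so an eigenvector is (-1, 0).
For λ=2: (A-λI) row 1 is [2, -6], so an eigenvector is (-3, -1).
General solution: K_1e^(4t)(-1,0) + K_2e^(2t)(-3,-1).
Applying x_1(0)=-4, x_2(0)=-1 gives K_1=1, K_2=1.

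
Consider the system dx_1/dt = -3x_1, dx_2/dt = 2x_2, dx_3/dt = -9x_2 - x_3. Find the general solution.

Coefficient matrix A = [[-3, 0, 0], [0, 2, 0], [0, -9, -1]].
det(A - λI) = 0 gives eigenvalues λ = -3, 2, -1.
For λ=-3: eigenvector (1,0,0).
For λ=2: eigenvector (0,1,-3).
For λ=-1: eigenvector (0,0,1).
General solution: c_1e^(-3t)(1,0,0) + c_2e^(2t)(0,1,-3) + c_3e^(-t)(0,0,1).

x_1(t) = c_1e^(-3t), x_2(t) = c_2e^(2t), x_3(t) = -3c_2e^(2t) + c_3e^(-t)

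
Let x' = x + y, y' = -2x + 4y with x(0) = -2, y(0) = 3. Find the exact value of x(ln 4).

208

A = [[1,1],[-2,4]]; eigenvalues λ = 3, 2.
Eigenvectors: (-1,-2) for λ=3, (-1,-1) for λ=2.
From the initial condition, c_1 = -5, c_2 = 7.
x(ln 4) = (-5)(4^3)(-1) + (7)(4^2)(-1) = 208.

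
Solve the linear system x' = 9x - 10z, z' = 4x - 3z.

x(t) = -2c_1e^(3t)sin(2t) + c_1e^(3t)cos(2t) + c_2e^(3t)sin(2t) + 2c_2e^(3t)cos(2t), z(t) = -c_1e^(3t)sin(2t) + c_1e^(3t)cos(2t) + c_2e^(3t)sin(2t) + c_2e^(3t)cos(2t)

Coefficient matrix A = [[9, -10], [4, -3]].
Characteristic polynomial det(A - λI) = λ^2 - 6λ + 13 = 0.
Eigenvalues λ = 3 ± 2i (complex conjugate pair).
For λ=3+2i: an eigenvector is (1,1) - i(-2,-1) = (1 + 2i, 1 + i).
A real fundamental pair from Re and Im of e^((3+2i)t)v: X_1 = e^(3t)(cos(2t)·(1,1) + sin(2t)·(-2,-1)), X_2 = e^(3t)(sin(2t)·(1,1) - cos(2t)·(-2,-1)).
General solution: c_1X_1 + c_2X_2.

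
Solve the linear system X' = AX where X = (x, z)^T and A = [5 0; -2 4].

x(t) = c_1e^(5t), z(t) = -2c_1e^(5t) + c_2e^(4t)

Coefficient matrix A = [[5, 0], [-2, 4]].
Characteristic polynomial det(A - λI) = λ^2 - 9λ + 20 = 0.
Eigenvalues λ = 5, 4.
For λ=5: (A-λI) row 2 is [-2, -1], so an eigenvector is (1, -2).
For λ=4: (A-λI) row 1 is [1, 0], so an eigenvector is (0, 1).
General solution: c_1e^(5t)(1,-2) + c_2e^(4t)(0,1).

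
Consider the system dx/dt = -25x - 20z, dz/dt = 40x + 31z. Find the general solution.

Coefficient matrix A = [[-25, -20], [40, 31]].
Characteristic polynomial det(A - λI) = λ^2 - 6λ + 25 = 0.
Eigenvalues λ = 3 ± 4i (complex conjugate pair).
For λ=3+4i: an eigenvector is (1,-1) - i(-2,3) = (1 + 2i, -1 - 3i).
A real fundamental pair from Re and Im of e^((3+4i)t)v: X_1 = e^(3t)(cos(4t)·(1,-1) + sin(4t)·(-2,3)), X_2 = e^(3t)(sin(4t)·(1,-1) - cos(4t)·(-2,3)).
General solution: c_1X_1 + c_2X_2.

x(t) = -2c_1e^(3t)sin(4t) + c_1e^(3t)cos(4t) + c_2e^(3t)sin(4t) + 2c_2e^(3t)cos(4t), z(t) = 3c_1e^(3t)sin(4t) - c_1e^(3t)cos(4t) - c_2e^(3t)sin(4t) - 3c_2e^(3t)cos(4t)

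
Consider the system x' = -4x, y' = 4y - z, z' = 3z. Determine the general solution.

Coefficient matrix A = [[-4, 0, 0], [0, 4, -1], [0, 0, 3]].
det(A - λI) = 0 gives eigenvalues λ = 4, -4, 3.
For λ=4: eigenvector (0,1,0).
For λ=-4: eigenvector (1,0,0).
For λ=3: eigenvector (0,1,1).
General solution: K_1e^(4t)(0,1,0) + K_2e^(-4t)(1,0,0) + K_3e^(3t)(0,1,1).

x(t) = K_2e^(-4t), y(t) = K_1e^(4t) + K_3e^(3t), z(t) = K_3e^(3t)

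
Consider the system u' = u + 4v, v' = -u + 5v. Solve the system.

u(t) = 2K_1e^(3t) + 2K_2te^(3t) - K_2e^(3t), v(t) = K_1e^(3t) + K_2te^(3t)

Coefficient matrix A = [[1, 4], [-1, 5]].
Characteristic polynomial det(A - λI) = λ^2 - 6λ + 9 = 0.
Single eigenvalue λ = 3 with algebraic multiplicity 2.
Eigenvector v = (2,1); generalized eigenvector w with (A-λI)w=v is (-1,0).
General solution: e^(3t)[K_1·v + K_2·(t·v + w)].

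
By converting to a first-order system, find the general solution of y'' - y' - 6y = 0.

Let x_1 = y, x_2 = y'. Then x_1' = x_2 and x_2' = 6x_1 + x_2.
A = [[0,1],[6,1]]; det(A-λI) = λ^2 - λ - 6.
Eigenvalues λ = -2, 3 with eigenvectors (1,-2), (1,3).

y(t) = C_1e^(-2t) + C_2e^(3t)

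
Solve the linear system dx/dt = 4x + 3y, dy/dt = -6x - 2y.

Coefficient matrix A = [[4, 3], [-6, -2]].
Characteristic polynomial det(A - λI) = λ^2 - 2λ + 10 = 0.
Eigenvalues λ = 1 ± 3i (complex conjugate pair).
For λ=1+3i: an eigenvector is (0,1) - i(1,-1) = (0 - i, 1 + i).
A real fundamental pair from Re and Im of e^((1+3i)t)v: X_1 = e^(t)(cos(3t)·(0,1) + sin(3t)·(1,-1)), X_2 = e^(t)(sin(3t)·(0,1) - cos(3t)·(1,-1)).
General solution: C_1X_1 + C_2X_2.

x(t) = C_1e^(t)sin(3t) - C_2e^(t)cos(3t), y(t) = -C_1e^(t)sin(3t) + C_1e^(t)cos(3t) + C_2e^(t)sin(3t) + C_2e^(t)cos(3t)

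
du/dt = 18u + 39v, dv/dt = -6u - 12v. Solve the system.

u(t) = 3C_1e^(3t)sin(3t) - 2C_1e^(3t)cos(3t) - 2C_2e^(3t)sin(3t) - 3C_2e^(3t)cos(3t), v(t) = -C_1e^(3t)sin(3t) + C_1e^(3t)cos(3t) + C_2e^(3t)sin(3t) + C_2e^(3t)cos(3t)

Coefficient matrix A = [[18, 39], [-6, -12]].
Characteristic polynomial det(A - λI) = λ^2 - 6λ + 18 = 0.
Eigenvalues λ = 3 ± 3i (complex conjugate pair).
For λ=3+3i: an eigenvector is (-2,1) - i(3,-1) = (-2 - 3i, 1 + i).
A real fundamental pair from Re and Im of e^((3+3i)t)v: X_1 = e^(3t)(cos(3t)·(-2,1) + sin(3t)·(3,-1)), X_2 = e^(3t)(sin(3t)·(-2,1) - cos(3t)·(3,-1)).
General solution: C_1X_1 + C_2X_2.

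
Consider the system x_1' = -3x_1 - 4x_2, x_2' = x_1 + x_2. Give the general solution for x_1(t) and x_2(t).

Coefficient matrix A = [[-3, -4], [1, 1]].
Characteristic polynomial det(A - λI) = λ^2 + 2λ + 1 = 0.
Single eigenvalue λ = -1 with algebraic multiplicity 2.
Eigenvector v = (2,-1); generalized eigenvector w with (A-λI)w=v is (-3,1).
General solution: e^(-t)[K_1·v + K_2·(t·v + w)].

x_1(t) = 2K_1e^(-t) + 2K_2te^(-t) - 3K_2e^(-t), x_2(t) = -K_1e^(-t) - K_2te^(-t) + K_2e^(-t)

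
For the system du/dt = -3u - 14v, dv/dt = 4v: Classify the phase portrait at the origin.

A = [[-3,-14],[0,4]]; det(A-λI) = λ^2 - λ - 12.
λ = -3, 4: opposite signs.

saddle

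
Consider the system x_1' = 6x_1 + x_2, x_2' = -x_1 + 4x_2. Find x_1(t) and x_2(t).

Coefficient matrix A = [[6, 1], [-1, 4]].
Characteristic polynomial det(A - λI) = λ^2 - 10λ + 25 = 0.
Single eigenvalue λ = 5 with algebraic multiplicity 2.
Eigenvector v = (1,-1); generalized eigenvector w with (A-λI)w=v is (-2,3).
General solution: e^(5t)[c_1·v + c_2·(t·v + w)].

x_1(t) = c_1e^(5t) + c_2te^(5t) - 2c_2e^(5t), x_2(t) = -c_1e^(5t) - c_2te^(5t) + 3c_2e^(5t)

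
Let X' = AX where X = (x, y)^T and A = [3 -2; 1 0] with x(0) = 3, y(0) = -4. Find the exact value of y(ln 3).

A = [[3,-2],[1,0]]; eigenvalues λ = 1, 2.
Eigenvectors: (1,1) for λ=1, (-2,-1) for λ=2.
From the initial condition, c_1 = -11, c_2 = -7.
y(ln 3) = (-11)(3^1)(1) + (-7)(3^2)(-1) = 30.

30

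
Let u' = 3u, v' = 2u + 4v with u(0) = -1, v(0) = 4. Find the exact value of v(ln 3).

216

A = [[3,0],[2,4]]; eigenvalues λ = 3, 4.
Eigenvectors: (1,-2) for λ=3, (0,1) for λ=4.
From the initial condition, c_1 = -1, c_2 = 2.
v(ln 3) = (-1)(3^3)(-2) + (2)(3^4)(1) = 216.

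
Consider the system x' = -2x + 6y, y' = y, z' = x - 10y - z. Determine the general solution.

Coefficient matrix A = [[-2, 6, 0], [0, 1, 0], [1, -10, -1]].
det(A - λI) = 0 gives eigenvalues λ = -2, 1, -1.
For λ=-2: eigenvector (1,0,-1).
For λ=1: eigenvector (2,1,-4).
For λ=-1: eigenvector (0,0,1).
General solution: K_1e^(-2t)(1,0,-1) + K_2e^(t)(2,1,-4) + K_3e^(-t)(0,0,1).

x(t) = K_1e^(-2t) + 2K_2e^(t), y(t) = K_2e^(t), z(t) = -K_1e^(-2t) - 4K_2e^(t) + K_3e^(-t)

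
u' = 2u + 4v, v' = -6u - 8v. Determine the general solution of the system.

Coefficient matrix A = [[2, 4], [-6, -8]].
Characteristic polynomial det(A - λI) = λ^2 + 6λ + 8 = 0.
Eigenvalues λ = -4, -2.
For λ=-4: (A-λI) row 1 is [6, 4], so an eigenvector is (2, -3).
For λ=-2: (A-λI) row 1 is [4, 4], so an eigenvector is (1, -1).
General solution: C_1e^(-4t)(2,-3) + C_2e^(-2t)(1,-1).

u(t) = 2C_1e^(-4t) + C_2e^(-2t), v(t) = -3C_1e^(-4t) - C_2e^(-2t)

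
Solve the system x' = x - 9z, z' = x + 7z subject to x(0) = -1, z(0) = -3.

Coefficient matrix A = [[1, -9], [1, 7]].
Characteristic polynomial det(A - λI) = λ^2 - 8λ + 16 = 0.
Single eigenvalue λ = 4 with algebraic multiplicity 2.
Eigenvector v = (-3,1); generalized eigenvector w with (A-λI)w=v is (-2,1).
General solution: e^(4t)[C_1·v + C_2·(t·v + w)].
Applying x(0)=-1, z(0)=-3 gives C_1=7, C_2=-10.

x(t) = 30te^(4t) - e^(4t), z(t) = -10te^(4t) - 3e^(4t)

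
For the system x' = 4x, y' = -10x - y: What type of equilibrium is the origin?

A = [[4,0],[-10,-1]]; det(A-λI) = λ^2 - 3λ - 4.
λ = 4, -1: opposite signs.

saddle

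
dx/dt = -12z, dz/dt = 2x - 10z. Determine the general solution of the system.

Coefficient matrix A = [[0, -12], [2, -10]].
Characteristic polynomial det(A - λI) = λ^2 + 10λ + 24 = 0.
Eigenvalues λ = -4, -6.
For λ=-4: (A-λI) row 1 is [4, -12], so an eigenvector is (3, 1).
For λ=-6: (A-λI) row 1 is [6, -12], so an eigenvector is (-2, -1).
General solution: c_1e^(-4t)(3,1) + c_2e^(-6t)(-2,-1).

x(t) = 3c_1e^(-4t) - 2c_2e^(-6t), z(t) = c_1e^(-4t) - c_2e^(-6t)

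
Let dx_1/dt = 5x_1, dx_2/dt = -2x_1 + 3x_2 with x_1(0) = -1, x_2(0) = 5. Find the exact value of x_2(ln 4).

1280

A = [[5,0],[-2,3]]; eigenvalues λ = 3, 5.
Eigenvectors: (0,-1) for λ=3, (1,-1) for λ=5.
From the initial condition, c_1 = -4, c_2 = -1.
x_2(ln 4) = (-4)(4^3)(-1) + (-1)(4^5)(-1) = 1280.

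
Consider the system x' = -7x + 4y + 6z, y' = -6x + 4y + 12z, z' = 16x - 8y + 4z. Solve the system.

x(t) = 2K_1e^(4t) - 2K_2e^(-4t) + K_3e^(t), y(t) = 4K_1e^(4t) - 3K_2e^(-4t) + 2K_3e^(t), z(t) = K_1e^(4t) + K_2e^(-4t)

Coefficient matrix A = [[-7, 4, 6], [-6, 4, 12], [16, -8, 4]].
det(A - λI) = 0 gives eigenvalues λ = 4, -4, 1.
For λ=4: eigenvector (2,4,1).
For λ=-4: eigenvector (-2,-3,1).
For λ=1: eigenvector (1,2,0).
General solution: K_1e^(4t)(2,4,1) + K_2e^(-4t)(-2,-3,1) + K_3e^(t)(1,2,0).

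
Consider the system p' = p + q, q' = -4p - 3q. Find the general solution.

p(t) = -c_1e^(-t) - c_2te^(-t), q(t) = 2c_1e^(-t) + 2c_2te^(-t) - c_2e^(-t)

Coefficient matrix A = [[1, 1], [-4, -3]].
Characteristic polynomial det(A - λI) = λ^2 + 2λ + 1 = 0.
Single eigenvalue λ = -1 with algebraic multiplicity 2.
Eigenvector v = (-1,2); generalized eigenvector w with (A-λI)w=v is (0,-1).
General solution: e^(-t)[c_1·v + c_2·(t·v + w)].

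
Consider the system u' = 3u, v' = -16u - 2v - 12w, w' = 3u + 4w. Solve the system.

Coefficient matrix A = [[3, 0, 0], [-16, -2, -12], [3, 0, 4]].
det(A - λI) = 0 gives eigenvalues λ = 3, 4, -2.
For λ=3: eigenvector (1,4,-3).
For λ=4: eigenvector (0,-2,1).
For λ=-2: eigenvector (0,1,0).
General solution: c_1e^(3t)(1,4,-3) + c_2e^(4t)(0,-2,1) + c_3e^(-2t)(0,1,0).

u(t) = c_1e^(3t), v(t) = 4c_1e^(3t) - 2c_2e^(4t) + c_3e^(-2t), w(t) = -3c_1e^(3t) + c_2e^(4t)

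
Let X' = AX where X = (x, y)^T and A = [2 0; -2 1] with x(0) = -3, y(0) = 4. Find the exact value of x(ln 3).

-27

A = [[2,0],[-2,1]]; eigenvalues λ = 2, 1.
Eigenvectors: (-1,2) for λ=2, (0,1) for λ=1.
From the initial condition, c_1 = 3, c_2 = -2.
x(ln 3) = (3)(3^2)(-1) + (-2)(3^1)(0) = -27.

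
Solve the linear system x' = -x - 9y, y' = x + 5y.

Coefficient matrix A = [[-1, -9], [1, 5]].
Characteristic polynomial det(A - λI) = λ^2 - 4λ + 4 = 0.
Single eigenvalue λ = 2 with algebraic multiplicity 2.
Eigenvector v = (-3,1); generalized eigenvector w with (A-λI)w=v is (-2,1).
General solution: e^(2t)[C_1·v + C_2·(t·v + w)].

x(t) = -3C_1e^(2t) - 3C_2te^(2t) - 2C_2e^(2t), y(t) = C_1e^(2t) + C_2te^(2t) + C_2e^(2t)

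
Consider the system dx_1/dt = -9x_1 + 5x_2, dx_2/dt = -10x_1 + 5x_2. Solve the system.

Coefficient matrix A = [[-9, 5], [-10, 5]].
Characteristic polynomial det(A - λI) = λ^2 + 4λ + 5 = 0.
Eigenvalues λ = -2 ± i (complex conjugate pair).
For λ=-2+i: an eigenvector is (2,3) - i(1,1) = (2 - i, 3 - i).
A real fundamental pair from Re and Im of e^((-2+i)t)v: X_1 = e^(-2t)(cos(t)·(2,3) + sin(t)·(1,1)), X_2 = e^(-2t)(sin(t)·(2,3) - cos(t)·(1,1)).
General solution: K_1X_1 + K_2X_2.

x_1(t) = K_1e^(-2t)sin(t) + 2K_1e^(-2t)cos(t) + 2K_2e^(-2t)sin(t) - K_2e^(-2t)cos(t), x_2(t) = K_1e^(-2t)sin(t) + 3K_1e^(-2t)cos(t) + 3K_2e^(-2t)sin(t) - K_2e^(-2t)cos(t)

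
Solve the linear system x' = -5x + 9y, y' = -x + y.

Coefficient matrix A = [[-5, 9], [-1, 1]].
Characteristic polynomial det(A - λI) = λ^2 + 4λ + 4 = 0.
Single eigenvalue λ = -2 with algebraic multiplicity 2.
Eigenvector v = (3,1); generalized eigenvector w with (A-λI)w=v is (2,1).
General solution: e^(-2t)[K_1·v + K_2·(t·v + w)].

x(t) = 3K_1e^(-2t) + 3K_2te^(-2t) + 2K_2e^(-2t), y(t) = K_1e^(-2t) + K_2te^(-2t) + K_2e^(-2t)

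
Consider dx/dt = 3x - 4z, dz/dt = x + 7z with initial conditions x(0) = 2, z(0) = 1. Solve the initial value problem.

Coefficient matrix A = [[3, -4], [1, 7]].
Characteristic polynomial det(A - λI) = λ^2 - 10λ + 25 = 0.
Single eigenvalue λ = 5 with algebraic multiplicity 2.
Eigenvector v = (2,-1); generalized eigenvector w with (A-λI)w=v is (3,-2).
General solution: e^(5t)[C_1·v + C_2·(t·v + w)].
Applying x(0)=2, z(0)=1 gives C_1=7, C_2=-4.

x(t) = -8te^(5t) + 2e^(5t), z(t) = 4te^(5t) + e^(5t)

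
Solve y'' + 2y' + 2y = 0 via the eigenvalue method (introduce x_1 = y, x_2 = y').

Let x_1 = y, x_2 = y'. Then x_1' = x_2 and x_2' = -2x_1 - 2x_2.
A = [[0,1],[-2,-2]]; det(A-λI) = λ^2 + 2λ + 2.
Eigenvalues λ = -1 ± i.

y(t) = c_1e^(-t)cos(t) + c_2e^(-t)sin(t)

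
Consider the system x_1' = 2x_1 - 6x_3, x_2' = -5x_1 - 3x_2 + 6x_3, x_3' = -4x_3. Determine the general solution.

Coefficient matrix A = [[2, 0, -6], [-5, -3, 6], [0, 0, -4]].
det(A - λI) = 0 gives eigenvalues λ = -4, -3, 2.
For λ=-4: eigenvector (1,-1,1).
For λ=-3: eigenvector (0,1,0).
For λ=2: eigenvector (-1,1,0).
General solution: C_1e^(-4t)(1,-1,1) + C_2e^(-3t)(0,1,0) + C_3e^(2t)(-1,1,0).

x_1(t) = C_1e^(-4t) - C_3e^(2t), x_2(t) = -C_1e^(-4t) + C_2e^(-3t) + C_3e^(2t), x_3(t) = C_1e^(-4t)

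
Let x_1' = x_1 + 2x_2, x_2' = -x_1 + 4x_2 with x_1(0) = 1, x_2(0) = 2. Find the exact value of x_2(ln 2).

A = [[1,2],[-1,4]]; eigenvalues λ = 3, 2.
Eigenvectors: (1,1) for λ=3, (2,1) for λ=2.
From the initial condition, c_1 = 3, c_2 = -1.
x_2(ln 2) = (3)(2^3)(1) + (-1)(2^2)(1) = 20.

20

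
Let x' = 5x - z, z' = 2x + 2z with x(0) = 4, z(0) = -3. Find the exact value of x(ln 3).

A = [[5,-1],[2,2]]; eigenvalues λ = 3, 4.
Eigenvectors: (-1,-2) for λ=3, (-1,-1) for λ=4.
From the initial condition, c_1 = 7, c_2 = -11.
x(ln 3) = (7)(3^3)(-1) + (-11)(3^4)(-1) = 702.

702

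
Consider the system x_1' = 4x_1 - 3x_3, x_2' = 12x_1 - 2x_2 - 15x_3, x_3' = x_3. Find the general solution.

Coefficient matrix A = [[4, 0, -3], [12, -2, -15], [0, 0, 1]].
det(A - λI) = 0 gives eigenvalues λ = -2, 1, 4.
For λ=-2: eigenvector (0,1,0).
For λ=1: eigenvector (1,-1,1).
For λ=4: eigenvector (-1,-2,0).
General solution: C_1e^(-2t)(0,1,0) + C_2e^(t)(1,-1,1) + C_3e^(4t)(-1,-2,0).

x_1(t) = C_2e^(t) - C_3e^(4t), x_2(t) = C_1e^(-2t) - C_2e^(t) - 2C_3e^(4t), x_3(t) = C_2e^(t)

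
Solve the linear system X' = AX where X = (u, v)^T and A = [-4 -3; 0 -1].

u(t) = -c_1e^(-t) - c_2e^(-4t), v(t) = c_1e^(-t)

Coefficient matrix A = [[-4, -3], [0, -1]].
Characteristic polynomial det(A - λI) = λ^2 + 5λ + 4 = 0.
Eigenvalues λ = -1, -4.
For λ=-1: (A-λI) row 1 is [-3, -3], so an eigenvector is (-1, 1).
For λ=-4: (A-λI) row 1 is [0, -3], so an eigenvector is (-1, 0).
General solution: c_1e^(-t)(-1,1) + c_2e^(-4t)(-1,0).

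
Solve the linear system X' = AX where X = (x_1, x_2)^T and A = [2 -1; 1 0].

Coefficient matrix A = [[2, -1], [1, 0]].
Characteristic polynomial det(A - λI) = λ^2 - 2λ + 1 = 0.
Single eigenvalue λ = 1 with algebraic multiplicity 2.
Eigenvector v = (-1,-1); generalized eigenvector w with (A-λI)w=v is (-2,-1).
General solution: e^(t)[K_1·v + K_2·(t·v + w)].

x_1(t) = -K_1e^(t) - K_2te^(t) - 2K_2e^(t), x_2(t) = -K_1e^(t) - K_2te^(t) - K_2e^(t)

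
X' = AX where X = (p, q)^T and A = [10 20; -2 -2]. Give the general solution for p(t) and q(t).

Coefficient matrix A = [[10, 20], [-2, -2]].
Characteristic polynomial det(A - λI) = λ^2 - 8λ + 20 = 0.
Eigenvalues λ = 4 ± 2i (complex conjugate pair).
For λ=4+2i: an eigenvector is (3,-1) - i(-1,0) = (3 + i, -1).
A real fundamental pair from Re and Im of e^((4+2i)t)v: X_1 = e^(4t)(cos(2t)·(3,-1) + sin(2t)·(-1,0)), X_2 = e^(4t)(sin(2t)·(3,-1) - cos(2t)·(-1,0)).
General solution: K_1X_1 + K_2X_2.

p(t) = -K_1e^(4t)sin(2t) + 3K_1e^(4t)cos(2t) + 3K_2e^(4t)sin(2t) + K_2e^(4t)cos(2t), q(t) = -K_1e^(4t)cos(2t) - K_2e^(4t)sin(2t)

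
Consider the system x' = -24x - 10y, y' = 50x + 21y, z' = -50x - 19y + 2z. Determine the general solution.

x(t) = C_1e^(-4t) - 2C_2e^(t), y(t) = -2C_1e^(-4t) + 5C_2e^(t), z(t) = 2C_1e^(-4t) - 5C_2e^(t) + C_3e^(2t)

Coefficient matrix A = [[-24, -10, 0], [50, 21, 0], [-50, -19, 2]].
det(A - λI) = 0 gives eigenvalues λ = -4, 1, 2.
For λ=-4: eigenvector (1,-2,2).
For λ=1: eigenvector (-2,5,-5).
For λ=2: eigenvector (0,0,1).
General solution: C_1e^(-4t)(1,-2,2) + C_2e^(t)(-2,5,-5) + C_3e^(2t)(0,0,1).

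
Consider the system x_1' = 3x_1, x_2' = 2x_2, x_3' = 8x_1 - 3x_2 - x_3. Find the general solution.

Coefficient matrix A = [[3, 0, 0], [0, 2, 0], [8, -3, -1]].
det(A - λI) = 0 gives eigenvalues λ = 3, -1, 2.
For λ=3: eigenvector (1,0,2).
For λ=-1: eigenvector (0,0,1).
For λ=2: eigenvector (0,-1,1).
General solution: c_1e^(3t)(1,0,2) + c_2e^(-t)(0,0,1) + c_3e^(2t)(0,-1,1).

x_1(t) = c_1e^(3t), x_2(t) = -c_3e^(2t), x_3(t) = 2c_1e^(3t) + c_2e^(-t) + c_3e^(2t)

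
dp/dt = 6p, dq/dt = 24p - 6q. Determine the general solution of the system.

p(t) = K_2e^(6t), q(t) = -K_1e^(-6t) + 2K_2e^(6t)

Coefficient matrix A = [[6, 0], [24, -6]].
Characteristic polynomial det(A - λI) = λ^2 - 36 = 0.
Eigenvalues λ = -6, 6.
For λ=-6: (A-λI) row 1 is [12, 0], so an eigenvector is (0, -1).
For λ=6: (A-λI) row 2 is [24, -12], so an eigenvector is (1, 2).
General solution: K_1e^(-6t)(0,-1) + K_2e^(6t)(1,2).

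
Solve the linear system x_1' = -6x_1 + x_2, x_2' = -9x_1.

x_1(t) = -C_1e^(-3t) - C_2te^(-3t), x_2(t) = -3C_1e^(-3t) - 3C_2te^(-3t) - C_2e^(-3t)

Coefficient matrix A = [[-6, 1], [-9, 0]].
Characteristic polynomial det(A - λI) = λ^2 + 6λ + 9 = 0.
Single eigenvalue λ = -3 with algebraic multiplicity 2.
Eigenvector v = (-1,-3); generalized eigenvector w with (A-λI)w=v is (0,-1).
General solution: e^(-3t)[C_1·v + C_2·(t·v + w)].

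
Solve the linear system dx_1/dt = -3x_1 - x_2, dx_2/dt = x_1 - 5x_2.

x_1(t) = -c_1e^(-4t) - c_2te^(-4t), x_2(t) = -c_1e^(-4t) - c_2te^(-4t) + c_2e^(-4t)

Coefficient matrix A = [[-3, -1], [1, -5]].
Characteristic polynomial det(A - λI) = λ^2 + 8λ + 16 = 0.
Single eigenvalue λ = -4 with algebraic multiplicity 2.
Eigenvector v = (-1,-1); generalized eigenvector w with (A-λI)w=v is (0,1).
General solution: e^(-4t)[c_1·v + c_2·(t·v + w)].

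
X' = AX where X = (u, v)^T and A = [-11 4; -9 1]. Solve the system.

Coefficient matrix A = [[-11, 4], [-9, 1]].
Characteristic polynomial det(A - λI) = λ^2 + 10λ + 25 = 0.
Single eigenvalue λ = -5 with algebraic multiplicity 2.
Eigenvector v = (-2,-3); generalized eigenvector w with (A-λI)w=v is (1,1).
General solution: e^(-5t)[K_1·v + K_2·(t·v + w)].

u(t) = -2K_1e^(-5t) - 2K_2te^(-5t) + K_2e^(-5t), v(t) = -3K_1e^(-5t) - 3K_2te^(-5t) + K_2e^(-5t)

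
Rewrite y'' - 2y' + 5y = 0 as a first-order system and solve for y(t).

Let x_1 = y, x_2 = y'. Then x_1' = x_2 and x_2' = -5x_1 + 2x_2.
A = [[0,1],[-5,2]]; det(A-λI) = λ^2 - 2λ + 5.
Eigenvalues λ = 1 ± 2i.

y(t) = C_1e^(t)cos(2t) + C_2e^(t)sin(2t)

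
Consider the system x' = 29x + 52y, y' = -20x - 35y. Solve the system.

x(t) = 3C_1e^(-3t)sin(4t) + 2C_1e^(-3t)cos(4t) + 2C_2e^(-3t)sin(4t) - 3C_2e^(-3t)cos(4t), y(t) = -2C_1e^(-3t)sin(4t) - C_1e^(-3t)cos(4t) - C_2e^(-3t)sin(4t) + 2C_2e^(-3t)cos(4t)

Coefficient matrix A = [[29, 52], [-20, -35]].
Characteristic polynomial det(A - λI) = λ^2 + 6λ + 25 = 0.
Eigenvalues λ = -3 ± 4i (complex conjugate pair).
For λ=-3+4i: an eigenvector is (2,-1) - i(3,-2) = (2 - 3i, -1 + 2i).
A real fundamental pair from Re and Im of e^((-3+4i)t)v: X_1 = e^(-3t)(cos(4t)·(2,-1) + sin(4t)·(3,-2)), X_2 = e^(-3t)(sin(4t)·(2,-1) - cos(4t)·(3,-2)).
General solution: C_1X_1 + C_2X_2.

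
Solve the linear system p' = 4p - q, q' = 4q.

p(t) = -K_1e^(4t) - K_2te^(4t) + 3K_2e^(4t), q(t) = K_2e^(4t)

Coefficient matrix A = [[4, -1], [0, 4]].
Characteristic polynomial det(A - λI) = λ^2 - 8λ + 16 = 0.
Single eigenvalue λ = 4 with algebraic multiplicity 2.
Eigenvector v = (-1,0); generalized eigenvector w with (A-λI)w=v is (3,1).
General solution: e^(4t)[K_1·v + K_2·(t·v + w)].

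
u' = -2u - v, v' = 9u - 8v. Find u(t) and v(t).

Coefficient matrix A = [[-2, -1], [9, -8]].
Characteristic polynomial det(A - λI) = λ^2 + 10λ + 25 = 0.
Single eigenvalue λ = -5 with algebraic multiplicity 2.
Eigenvector v = (1,3); generalized eigenvector w with (A-λI)w=v is (0,-1).
General solution: e^(-5t)[K_1·v + K_2·(t·v + w)].

u(t) = K_1e^(-5t) + K_2te^(-5t), v(t) = 3K_1e^(-5t) + 3K_2te^(-5t) - K_2e^(-5t)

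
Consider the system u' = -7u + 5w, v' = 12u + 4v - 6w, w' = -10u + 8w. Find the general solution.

Coefficient matrix A = [[-7, 0, 5], [12, 4, -6], [-10, 0, 8]].
det(A - λI) = 0 gives eigenvalues λ = 3, 4, -2.
For λ=3: eigenvector (1,0,2).
For λ=4: eigenvector (0,1,0).
For λ=-2: eigenvector (-1,1,-1).
General solution: c_1e^(3t)(1,0,2) + c_2e^(4t)(0,1,0) + c_3e^(-2t)(-1,1,-1).

u(t) = c_1e^(3t) - c_3e^(-2t), v(t) = c_2e^(4t) + c_3e^(-2t), w(t) = 2c_1e^(3t) - c_3e^(-2t)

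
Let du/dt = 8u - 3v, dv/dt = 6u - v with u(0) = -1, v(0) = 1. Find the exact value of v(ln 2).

-80

A = [[8,-3],[6,-1]]; eigenvalues λ = 5, 2.
Eigenvectors: (1,1) for λ=5, (1,2) for λ=2.
From the initial condition, c_1 = -3, c_2 = 2.
v(ln 2) = (-3)(2^5)(1) + (2)(2^2)(2) = -80.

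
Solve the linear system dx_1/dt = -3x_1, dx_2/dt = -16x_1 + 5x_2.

Coefficient matrix A = [[-3, 0], [-16, 5]].
Characteristic polynomial det(A - λI) = λ^2 - 2λ - 15 = 0.
Eigenvalues λ = 5, -3.
For λ=5: (A-λI) row 1 is [-8, 0], so an eigenvector is (0, -1).
For λ=-3: (A-λI) row 2 is [-16, 8], so an eigenvector is (1, 2).
General solution: K_1e^(5t)(0,-1) + K_2e^(-3t)(1,2).

x_1(t) = K_2e^(-3t), x_2(t) = -K_1e^(5t) + 2K_2e^(-3t)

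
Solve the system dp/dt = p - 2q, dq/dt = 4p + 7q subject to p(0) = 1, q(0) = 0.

p(t) = -e^(5t) + 2e^(3t), q(t) = 2e^(5t) - 2e^(3t)

Coefficient matrix A = [[1, -2], [4, 7]].
Characteristic polynomial det(A - λI) = λ^2 - 8λ + 15 = 0.
Eigenvalues λ = 5, 3.
For λ=5: (A-λI) row 1 is [-4, -2], so an eigenvector is (1, -2).
For λ=3: (A-λI) row 1 is [-2, -2], so an eigenvector is (1, -1).
General solution: K_1e^(5t)(1,-2) + K_2e^(3t)(1,-1).
Applying p(0)=1, q(0)=0 gives K_1=-1, K_2=2.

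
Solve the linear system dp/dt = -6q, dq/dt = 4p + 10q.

Coefficient matrix A = [[0, -6], [4, 10]].
Characteristic polynomial det(A - λI) = λ^2 - 10λ + 24 = 0.
Eigenvalues λ = 4, 6.
For λ=4: (A-λI) row 1 is [-4, -6], so an eigenvector is (-3, 2).
For λ=6: (A-λI) row 1 is [-6, -6], so an eigenvector is (-1, 1).
General solution: K_1e^(4t)(-3,2) + K_2e^(6t)(-1,1).

p(t) = -3K_1e^(4t) - K_2e^(6t), q(t) = 2K_1e^(4t) + K_2e^(6t)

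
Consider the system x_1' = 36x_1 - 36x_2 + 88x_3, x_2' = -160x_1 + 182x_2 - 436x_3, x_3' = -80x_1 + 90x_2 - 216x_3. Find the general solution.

Coefficient matrix A = [[36, -36, 88], [-160, 182, -436], [-80, 90, -216]].
det(A - λI) = 0 gives eigenvalues λ = 4, -4, 2.
For λ=4: eigenvector (1,-4,-2).
For λ=-4: eigenvector (-2,10,5).
For λ=2: eigenvector (-6,31,15).
General solution: K_1e^(4t)(1,-4,-2) + K_2e^(-4t)(-2,10,5) + K_3e^(2t)(-6,31,15).

x_1(t) = K_1e^(4t) - 2K_2e^(-4t) - 6K_3e^(2t), x_2(t) = -4K_1e^(4t) + 10K_2e^(-4t) + 31K_3e^(2t), x_3(t) = -2K_1e^(4t) + 5K_2e^(-4t) + 15K_3e^(2t)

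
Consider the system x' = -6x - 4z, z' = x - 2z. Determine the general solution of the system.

Coefficient matrix A = [[-6, -4], [1, -2]].
Characteristic polynomial det(A - λI) = λ^2 + 8λ + 16 = 0.
Single eigenvalue λ = -4 with algebraic multiplicity 2.
Eigenvector v = (2,-1); generalized eigenvector w with (A-λI)w=v is (3,-2).
General solution: e^(-4t)[K_1·v + K_2·(t·v + w)].

x(t) = 2K_1e^(-4t) + 2K_2te^(-4t) + 3K_2e^(-4t), z(t) = -K_1e^(-4t) - K_2te^(-4t) - 2K_2e^(-4t)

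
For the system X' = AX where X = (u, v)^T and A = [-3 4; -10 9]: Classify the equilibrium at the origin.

A = [[-3,4],[-10,9]]; det(A-λI) = λ^2 - 6λ + 13.
λ = 3 ± 2i: positive real part.

unstable spiral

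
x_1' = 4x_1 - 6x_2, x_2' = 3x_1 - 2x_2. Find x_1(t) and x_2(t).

Coefficient matrix A = [[4, -6], [3, -2]].
Characteristic polynomial det(A - λI) = λ^2 - 2λ + 10 = 0.
Eigenvalues λ = 1 ± 3i (complex conjugate pair).
For λ=1+3i: an eigenvector is (1,1) - i(-1,0) = (1 + i, 1).
A real fundamental pair from Re and Im of e^((1+3i)t)v: X_1 = e^(t)(cos(3t)·(1,1) + sin(3t)·(-1,0)), X_2 = e^(t)(sin(3t)·(1,1) - cos(3t)·(-1,0)).
General solution: K_1X_1 + K_2X_2.

x_1(t) = -K_1e^(t)sin(3t) + K_1e^(t)cos(3t) + K_2e^(t)sin(3t) + K_2e^(t)cos(3t), x_2(t) = K_1e^(t)cos(3t) + K_2e^(t)sin(3t)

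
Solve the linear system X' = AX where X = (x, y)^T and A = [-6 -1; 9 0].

Coefficient matrix A = [[-6, -1], [9, 0]].
Characteristic polynomial det(A - λI) = λ^2 + 6λ + 9 = 0.
Single eigenvalue λ = -3 with algebraic multiplicity 2.
Eigenvector v = (1,-3); generalized eigenvector w with (A-λI)w=v is (0,-1).
General solution: e^(-3t)[c_1·v + c_2·(t·v + w)].

x(t) = c_1e^(-3t) + c_2te^(-3t), y(t) = -3c_1e^(-3t) - 3c_2te^(-3t) - c_2e^(-3t)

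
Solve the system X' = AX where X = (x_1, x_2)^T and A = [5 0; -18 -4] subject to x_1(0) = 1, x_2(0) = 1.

Coefficient matrix A = [[5, 0], [-18, -4]].
Characteristic polynomial det(A - λI) = λ^2 - λ - 20 = 0.
Eigenvalues λ = -4, 5.
For λ=-4: (A-λI) row 1 is [9, 0], so an eigenvector is (0, 1).
For λ=5: (A-λI) row 2 is [-18, -9], so an eigenvector is (1, -2).
General solution: C_1e^(-4t)(0,1) + C_2e^(5t)(1,-2).
Applying x_1(0)=1, x_2(0)=1 gives C_1=3, C_2=1.

x_1(t) = e^(5t), x_2(t) = -2e^(5t) + 3e^(-4t)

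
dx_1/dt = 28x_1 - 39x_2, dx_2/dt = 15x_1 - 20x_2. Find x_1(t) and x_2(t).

x_1(t) = -3K_1e^(4t)sin(3t) - 2K_1e^(4t)cos(3t) - 2K_2e^(4t)sin(3t) + 3K_2e^(4t)cos(3t), x_2(t) = -2K_1e^(4t)sin(3t) - K_1e^(4t)cos(3t) - K_2e^(4t)sin(3t) + 2K_2e^(4t)cos(3t)

Coefficient matrix A = [[28, -39], [15, -20]].
Characteristic polynomial det(A - λI) = λ^2 - 8λ + 25 = 0.
Eigenvalues λ = 4 ± 3i (complex conjugate pair).
For λ=4+3i: an eigenvector is (-2,-1) - i(-3,-2) = (-2 + 3i, -1 + 2i).
A real fundamental pair from Re and Im of e^((4+3i)t)v: X_1 = e^(4t)(cos(3t)·(-2,-1) + sin(3t)·(-3,-2)), X_2 = e^(4t)(sin(3t)·(-2,-1) - cos(3t)·(-3,-2)).
General solution: K_1X_1 + K_2X_2.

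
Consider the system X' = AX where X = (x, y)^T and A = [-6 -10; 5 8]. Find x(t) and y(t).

Coefficient matrix A = [[-6, -10], [5, 8]].
Characteristic polynomial det(A - λI) = λ^2 - 2λ + 2 = 0.
Eigenvalues λ = 1 ± i (complex conjugate pair).
For λ=1+i: an eigenvector is (1,-1) - i(3,-2) = (1 - 3i, -1 + 2i).
A real fundamental pair from Re and Im of e^((1+i)t)v: X_1 = e^(t)(cos(t)·(1,-1) + sin(t)·(3,-2)), X_2 = e^(t)(sin(t)·(1,-1) - cos(t)·(3,-2)).
General solution: C_1X_1 + C_2X_2.

x(t) = 3C_1e^(t)sin(t) + C_1e^(t)cos(t) + C_2e^(t)sin(t) - 3C_2e^(t)cos(t), y(t) = -2C_1e^(t)sin(t) - C_1e^(t)cos(t) - C_2e^(t)sin(t) + 2C_2e^(t)cos(t)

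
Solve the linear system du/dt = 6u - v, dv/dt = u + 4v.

u(t) = -K_1e^(5t) - K_2te^(5t) + K_2e^(5t), v(t) = -K_1e^(5t) - K_2te^(5t) + 2K_2e^(5t)

Coefficient matrix A = [[6, -1], [1, 4]].
Characteristic polynomial det(A - λI) = λ^2 - 10λ + 25 = 0.
Single eigenvalue λ = 5 with algebraic multiplicity 2.
Eigenvector v = (-1,-1); generalized eigenvector w with (A-λI)w=v is (1,2).
General solution: e^(5t)[K_1·v + K_2·(t·v + w)].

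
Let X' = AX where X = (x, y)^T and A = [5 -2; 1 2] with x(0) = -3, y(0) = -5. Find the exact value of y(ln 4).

A = [[5,-2],[1,2]]; eigenvalues λ = 3, 4.
Eigenvectors: (-1,-1) for λ=3, (-2,-1) for λ=4.
From the initial condition, c_1 = 7, c_2 = -2.
y(ln 4) = (7)(4^3)(-1) + (-2)(4^4)(-1) = 64.

64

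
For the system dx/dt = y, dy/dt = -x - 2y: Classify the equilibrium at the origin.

A = [[0,1],[-1,-2]]; det(A-λI) = λ^2 + 2λ + 1.
repeated λ = -1 with a single eigenvector.

stable improper node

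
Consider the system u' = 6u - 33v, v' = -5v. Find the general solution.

u(t) = -c_1e^(6t) + 3c_2e^(-5t), v(t) = c_2e^(-5t)

Coefficient matrix A = [[6, -33], [0, -5]].
Characteristic polynomial det(A - λI) = λ^2 - λ - 30 = 0.
Eigenvalues λ = 6, -5.
For λ=6: (A-λI) row 1 is [0, -33], so an eigenvector is (-1, 0).
For λ=-5: (A-λI) row 1 is [11, -33], so an eigenvector is (3, 1).
General solution: c_1e^(6t)(-1,0) + c_2e^(-5t)(3,1).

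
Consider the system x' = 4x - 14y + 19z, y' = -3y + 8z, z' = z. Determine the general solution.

Coefficient matrix A = [[4, -14, 19], [0, -3, 8], [0, 0, 1]].
det(A - λI) = 0 gives eigenvalues λ = 4, -3, 1.
For λ=4: eigenvector (1,0,0).
For λ=-3: eigenvector (2,1,0).
For λ=1: eigenvector (3,2,1).
General solution: c_1e^(4t)(1,0,0) + c_2e^(-3t)(2,1,0) + c_3e^(t)(3,2,1).

x(t) = c_1e^(4t) + 2c_2e^(-3t) + 3c_3e^(t), y(t) = c_2e^(-3t) + 2c_3e^(t), z(t) = c_3e^(t)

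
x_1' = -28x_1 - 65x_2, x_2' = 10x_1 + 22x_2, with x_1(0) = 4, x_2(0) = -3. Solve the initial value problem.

Coefficient matrix A = [[-28, -65], [10, 22]].
Characteristic polynomial det(A - λI) = λ^2 + 6λ + 34 = 0.
Eigenvalues λ = -3 ± 5i (complex conjugate pair).
For λ=-3+5i: an eigenvector is (3,-1) - i(-2,1) = (3 + 2i, -1 - i).
A real fundamental pair from Re and Im of e^((-3+5i)t)v: X_1 = e^(-3t)(cos(5t)·(3,-1) + sin(5t)·(-2,1)), X_2 = e^(-3t)(sin(5t)·(3,-1) - cos(5t)·(-2,1)).
General solution: K_1X_1 + K_2X_2.
Applying x_1(0)=4, x_2(0)=-3 gives K_1=-2, K_2=5.

x_1(t) = 19e^(-3t)sin(5t) + 4e^(-3t)cos(5t), x_2(t) = -7e^(-3t)sin(5t) - 3e^(-3t)cos(5t)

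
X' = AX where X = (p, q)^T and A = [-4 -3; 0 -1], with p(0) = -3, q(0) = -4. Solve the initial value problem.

Coefficient matrix A = [[-4, -3], [0, -1]].
Characteristic polynomial det(A - λI) = λ^2 + 5λ + 4 = 0.
Eigenvalues λ = -4, -1.
For λ=-4: (A-λI) row 1 is [0, -3], so an eigenvector is (-1, 0).
For λ=-1: (A-λI) row 1 is [-3, -3], so an eigenvector is (1, -1).
General solution: K_1e^(-4t)(-1,0) + K_2e^(-t)(1,-1).
Applying p(0)=-3, q(0)=-4 gives K_1=7, K_2=4.

p(t) = 4e^(-t) - 7e^(-4t), q(t) = -4e^(-t)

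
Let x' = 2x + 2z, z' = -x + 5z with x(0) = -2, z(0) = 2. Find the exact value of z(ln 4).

1280

A = [[2,2],[-1,5]]; eigenvalues λ = 3, 4.
Eigenvectors: (-2,-1) for λ=3, (-1,-1) for λ=4.
From the initial condition, c_1 = 4, c_2 = -6.
z(ln 4) = (4)(4^3)(-1) + (-6)(4^4)(-1) = 1280.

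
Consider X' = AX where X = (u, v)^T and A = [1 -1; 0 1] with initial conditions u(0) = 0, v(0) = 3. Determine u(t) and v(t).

u(t) = -3te^(t), v(t) = 3e^(t)

Coefficient matrix A = [[1, -1], [0, 1]].
Characteristic polynomial det(A - λI) = λ^2 - 2λ + 1 = 0.
Single eigenvalue λ = 1 with algebraic multiplicity 2.
Eigenvector v = (-1,0); generalized eigenvector w with (A-λI)w=v is (-3,1).
General solution: e^(t)[C_1·v + C_2·(t·v + w)].
Applying u(0)=0, v(0)=3 gives C_1=-9, C_2=3.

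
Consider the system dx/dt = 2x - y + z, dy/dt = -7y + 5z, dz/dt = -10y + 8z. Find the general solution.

Coefficient matrix A = [[2, -1, 1], [0, -7, 5], [0, -10, 8]].
det(A - λI) = 0 gives eigenvalues λ = 2, 3, -2.
For λ=2: eigenvector (1,0,0).
For λ=3: eigenvector (-1,-1,-2).
For λ=-2: eigenvector (0,1,1).
General solution: C_1e^(2t)(1,0,0) + C_2e^(3t)(-1,-1,-2) + C_3e^(-2t)(0,1,1).

x(t) = C_1e^(2t) - C_2e^(3t), y(t) = -C_2e^(3t) + C_3e^(-2t), z(t) = -2C_2e^(3t) + C_3e^(-2t)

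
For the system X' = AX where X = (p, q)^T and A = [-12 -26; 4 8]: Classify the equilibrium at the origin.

A = [[-12,-26],[4,8]]; det(A-λI) = λ^2 + 4λ + 8.
λ = -2 ± 2i: negative real part.

stable spiral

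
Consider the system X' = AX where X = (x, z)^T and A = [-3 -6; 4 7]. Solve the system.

Coefficient matrix A = [[-3, -6], [4, 7]].
Characteristic polynomial det(A - λI) = λ^2 - 4λ + 3 = 0.
Eigenvalues λ = 1, 3.
For λ=1: (A-λI) row 1 is [-4, -6], so an eigenvector is (-3, 2).
For λ=3: (A-λI) row 1 is [-6, -6], so an eigenvector is (-1, 1).
General solution: c_1e^(t)(-3,2) + c_2e^(3t)(-1,1).

x(t) = -3c_1e^(t) - c_2e^(3t), z(t) = 2c_1e^(t) + c_2e^(3t)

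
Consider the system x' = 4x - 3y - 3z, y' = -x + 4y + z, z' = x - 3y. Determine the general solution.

x(t) = C_1e^(4t) + C_3e^(t), y(t) = -C_1e^(4t) + C_2e^(3t), z(t) = C_1e^(4t) - C_2e^(3t) + C_3e^(t)

Coefficient matrix A = [[4, -3, -3], [-1, 4, 1], [1, -3, 0]].
det(A - λI) = 0 gives eigenvalues λ = 4, 3, 1.
For λ=4: eigenvector (1,-1,1).
For λ=3: eigenvector (0,1,-1).
For λ=1: eigenvector (1,0,1).
General solution: C_1e^(4t)(1,-1,1) + C_2e^(3t)(0,1,-1) + C_3e^(t)(1,0,1).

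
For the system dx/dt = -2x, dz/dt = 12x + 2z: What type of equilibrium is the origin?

A = [[-2,0],[12,2]]; det(A-λI) = λ^2 - 4.
λ = 2, -2: opposite signs.

saddle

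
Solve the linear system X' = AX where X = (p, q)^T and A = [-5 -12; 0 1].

Coefficient matrix A = [[-5, -12], [0, 1]].
Characteristic polynomial det(A - λI) = λ^2 + 4λ - 5 = 0.
Eigenvalues λ = -5, 1.
For λ=-5: (A-λI) row 1 is [0, -12], so an eigenvector is (-1, 0).
For λ=1: (A-λI) row 1 is [-6, -12], so an eigenvector is (-2, 1).
General solution: K_1e^(-5t)(-1,0) + K_2e^(t)(-2,1).

p(t) = -K_1e^(-5t) - 2K_2e^(t), q(t) = K_2e^(t)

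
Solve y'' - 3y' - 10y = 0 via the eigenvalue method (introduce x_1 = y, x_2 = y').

y(t) = C_1e^(-2t) + C_2e^(5t)

Let x_1 = y, x_2 = y'. Then x_1' = x_2 and x_2' = 10x_1 + 3x_2.
A = [[0,1],[10,3]]; det(A-λI) = λ^2 - 3λ - 10.
Eigenvalues λ = -2, 5 with eigenvectors (1,-2), (1,5).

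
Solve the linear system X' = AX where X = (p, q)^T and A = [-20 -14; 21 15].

p(t) = -c_1e^(-6t) + 2c_2e^(t), q(t) = c_1e^(-6t) - 3c_2e^(t)

Coefficient matrix A = [[-20, -14], [21, 15]].
Characteristic polynomial det(A - λI) = λ^2 + 5λ - 6 = 0.
Eigenvalues λ = -6, 1.
For λ=-6: (A-λI) row 1 is [-14, -14], so an eigenvector is (-1, 1).
For λ=1: (A-λI) row 1 is [-21, -14], so an eigenvector is (2, -3).
General solution: c_1e^(-6t)(-1,1) + c_2e^(t)(2,-3).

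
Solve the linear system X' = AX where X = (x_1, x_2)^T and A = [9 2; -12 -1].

x_1(t) = -K_1e^(3t) + K_2e^(5t), x_2(t) = 3K_1e^(3t) - 2K_2e^(5t)

Coefficient matrix A = [[9, 2], [-12, -1]].
Characteristic polynomial det(A - λI) = λ^2 - 8λ + 15 = 0.
Eigenvalues λ = 3, 5.
For λ=3: (A-λI) row 1 is [6, 2], so an eigenvector is (-1, 3).
For λ=5: (A-λI) row 1 is [4, 2], so an eigenvector is (1, -2).
General solution: K_1e^(3t)(-1,3) + K_2e^(5t)(1,-2).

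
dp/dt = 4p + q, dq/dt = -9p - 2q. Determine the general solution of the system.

Coefficient matrix A = [[4, 1], [-9, -2]].
Characteristic polynomial det(A - λI) = λ^2 - 2λ + 1 = 0.
Single eigenvalue λ = 1 with algebraic multiplicity 2.
Eigenvector v = (-1,3); generalized eigenvector w with (A-λI)w=v is (-1,2).
General solution: e^(t)[C_1·v + C_2·(t·v + w)].

p(t) = -C_1e^(t) - C_2te^(t) - C_2e^(t), q(t) = 3C_1e^(t) + 3C_2te^(t) + 2C_2e^(t)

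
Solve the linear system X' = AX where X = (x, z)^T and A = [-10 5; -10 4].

Coefficient matrix A = [[-10, 5], [-10, 4]].
Characteristic polynomial det(A - λI) = λ^2 + 6λ + 10 = 0.
Eigenvalues λ = -3 ± i (complex conjugate pair).
For λ=-3+i: an eigenvector is (-2,-3) - i(-1,-1) = (-2 + i, -3 + i).
A real fundamental pair from Re and Im of e^((-3+i)t)v: X_1 = e^(-3t)(cos(t)·(-2,-3) + sin(t)·(-1,-1)), X_2 = e^(-3t)(sin(t)·(-2,-3) - cos(t)·(-1,-1)).
General solution: c_1X_1 + c_2X_2.

x(t) = -c_1e^(-3t)sin(t) - 2c_1e^(-3t)cos(t) - 2c_2e^(-3t)sin(t) + c_2e^(-3t)cos(t), z(t) = -c_1e^(-3t)sin(t) - 3c_1e^(-3t)cos(t) - 3c_2e^(-3t)sin(t) + c_2e^(-3t)cos(t)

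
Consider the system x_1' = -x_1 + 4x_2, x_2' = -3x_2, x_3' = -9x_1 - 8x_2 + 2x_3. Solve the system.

Coefficient matrix A = [[-1, 4, 0], [0, -3, 0], [-9, -8, 2]].
det(A - λI) = 0 gives eigenvalues λ = -1, 2, -3.
For λ=-1: eigenvector (1,0,3).
For λ=2: eigenvector (0,0,1).
For λ=-3: eigenvector (-2,1,-2).
General solution: C_1e^(-t)(1,0,3) + C_2e^(2t)(0,0,1) + C_3e^(-3t)(-2,1,-2).

x_1(t) = C_1e^(-t) - 2C_3e^(-3t), x_2(t) = C_3e^(-3t), x_3(t) = 3C_1e^(-t) + C_2e^(2t) - 2C_3e^(-3t)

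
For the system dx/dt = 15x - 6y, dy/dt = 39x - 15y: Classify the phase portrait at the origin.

A = [[15,-6],[39,-15]]; det(A-λI) = λ^2 + 9.
λ = 0 ± 3i: zero real part.

center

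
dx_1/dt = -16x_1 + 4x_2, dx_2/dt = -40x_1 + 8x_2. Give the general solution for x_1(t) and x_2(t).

x_1(t) = c_1e^(-4t)cos(4t) + c_2e^(-4t)sin(4t), x_2(t) = -c_1e^(-4t)sin(4t) + 3c_1e^(-4t)cos(4t) + 3c_2e^(-4t)sin(4t) + c_2e^(-4t)cos(4t)

Coefficient matrix A = [[-16, 4], [-40, 8]].
Characteristic polynomial det(A - λI) = λ^2 + 8λ + 32 = 0.
Eigenvalues λ = -4 ± 4i (complex conjugate pair).
For λ=-4+4i: an eigenvector is (1,3) - i(0,-1) = (1, 3 + i).
A real fundamental pair from Re and Im of e^((-4+4i)t)v: X_1 = e^(-4t)(cos(4t)·(1,3) + sin(4t)·(0,-1)), X_2 = e^(-4t)(sin(4t)·(1,3) - cos(4t)·(0,-1)).
General solution: c_1X_1 + c_2X_2.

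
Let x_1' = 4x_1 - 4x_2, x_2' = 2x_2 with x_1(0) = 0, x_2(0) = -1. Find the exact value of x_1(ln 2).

24

A = [[4,-4],[0,2]]; eigenvalues λ = 2, 4.
Eigenvectors: (2,1) for λ=2, (-1,0) for λ=4.
From the initial condition, c_1 = -1, c_2 = -2.
x_1(ln 2) = (-1)(2^2)(2) + (-2)(2^4)(-1) = 24.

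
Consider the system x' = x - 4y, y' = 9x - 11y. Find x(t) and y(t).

x(t) = 2K_1e^(-5t) + 2K_2te^(-5t) - K_2e^(-5t), y(t) = 3K_1e^(-5t) + 3K_2te^(-5t) - 2K_2e^(-5t)

Coefficient matrix A = [[1, -4], [9, -11]].
Characteristic polynomial det(A - λI) = λ^2 + 10λ + 25 = 0.
Single eigenvalue λ = -5 with algebraic multiplicity 2.
Eigenvector v = (2,3); generalized eigenvector w with (A-λI)w=v is (-1,-2).
General solution: e^(-5t)[K_1·v + K_2·(t·v + w)].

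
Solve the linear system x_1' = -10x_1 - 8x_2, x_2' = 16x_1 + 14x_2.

x_1(t) = -C_1e^(6t) - C_2e^(-2t), x_2(t) = 2C_1e^(6t) + C_2e^(-2t)

Coefficient matrix A = [[-10, -8], [16, 14]].
Characteristic polynomial det(A - λI) = λ^2 - 4λ - 12 = 0.
Eigenvalues λ = 6, -2.
For λ=6: (A-λI) row 1 is [-16, -8], so an eigenvector is (-1, 2).
For λ=-2: (A-λI) row 1 is [-8, -8], so an eigenvector is (-1, 1).
General solution: C_1e^(6t)(-1,2) + C_2e^(-2t)(-1,1).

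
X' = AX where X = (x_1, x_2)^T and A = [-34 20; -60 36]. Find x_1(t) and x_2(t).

Coefficient matrix A = [[-34, 20], [-60, 36]].
Characteristic polynomial det(A - λI) = λ^2 - 2λ - 24 = 0.
Eigenvalues λ = -4, 6.
For λ=-4: (A-λI) row 1 is [-30, 20], so an eigenvector is (2, 3).
For λ=6: (A-λI) row 1 is [-40, 20], so an eigenvector is (-1, -2).
General solution: c_1e^(-4t)(2,3) + c_2e^(6t)(-1,-2).

x_1(t) = 2c_1e^(-4t) - c_2e^(6t), x_2(t) = 3c_1e^(-4t) - 2c_2e^(6t)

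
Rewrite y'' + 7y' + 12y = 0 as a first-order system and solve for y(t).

y(t) = K_1e^(-4t) + K_2e^(-3t)

Let x_1 = y, x_2 = y'. Then x_1' = x_2 and x_2' = -12x_1 - 7x_2.
A = [[0,1],[-12,-7]]; det(A-λI) = λ^2 + 7λ + 12.
Eigenvalues λ = -4, -3 with eigenvectors (1,-4), (1,-3).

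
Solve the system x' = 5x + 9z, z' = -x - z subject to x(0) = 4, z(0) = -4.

Coefficient matrix A = [[5, 9], [-1, -1]].
Characteristic polynomial det(A - λI) = λ^2 - 4λ + 4 = 0.
Single eigenvalue λ = 2 with algebraic multiplicity 2.
Eigenvector v = (-3,1); generalized eigenvector w with (A-λI)w=v is (-1,0).
General solution: e^(2t)[C_1·v + C_2·(t·v + w)].
Applying x(0)=4, z(0)=-4 gives C_1=-4, C_2=8.

x(t) = -24te^(2t) + 4e^(2t), z(t) = 8te^(2t) - 4e^(2t)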